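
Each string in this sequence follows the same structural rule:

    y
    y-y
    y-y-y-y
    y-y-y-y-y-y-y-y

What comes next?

Every step duplicates the string with '-' between the halves.
So the next term is two copies of y-y-y-y-y-y-y-y with '-' between the halves.

y-y-y-y-y-y-y-y-y-y-y-y-y-y-y-y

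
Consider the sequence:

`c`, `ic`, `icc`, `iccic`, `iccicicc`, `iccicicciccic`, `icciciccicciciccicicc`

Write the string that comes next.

icciciccicciciccicicciccicicciccic

From term 3 onward, concatenate the last term with the second-to-last: ic·c = icc, icc·ic = iccic, …
The next term joins icciciccicciciccicicc and iccicicciccic.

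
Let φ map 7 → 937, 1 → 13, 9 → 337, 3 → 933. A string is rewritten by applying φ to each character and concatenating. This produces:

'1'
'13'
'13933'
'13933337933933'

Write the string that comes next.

13933337933933933933937337933933337933933

Replace each of the 14 characters of 13933337933933 in place — 13 933 337 933 933 933 933 937 337 933 933 337 933 933 — and concatenate.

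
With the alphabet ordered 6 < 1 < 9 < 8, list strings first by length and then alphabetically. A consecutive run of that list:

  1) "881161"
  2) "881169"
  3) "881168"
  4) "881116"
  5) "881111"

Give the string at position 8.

Advancing 3 positions from 881111 through 881111 → 881119 → 881118 reaches term 8.

881196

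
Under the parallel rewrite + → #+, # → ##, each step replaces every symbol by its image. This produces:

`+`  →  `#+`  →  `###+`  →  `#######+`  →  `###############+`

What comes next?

φ(###############+) expands symbol-by-symbol to ## ## ## ## ## ## ## ## ## ## ## ## ## ## ## #+; joining the 16 pieces gives the next term.

###############################+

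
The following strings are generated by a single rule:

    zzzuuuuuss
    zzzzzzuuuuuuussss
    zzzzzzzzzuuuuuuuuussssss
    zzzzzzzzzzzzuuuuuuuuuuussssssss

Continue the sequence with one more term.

Term n consists of 3n z's, followed by 2n+3 u's, followed by 2n s's (n = 1, 2, …).
At n = 5 the blocks have lengths 15, 13, 10.

zzzzzzzzzzzzzzzuuuuuuuuuuuuussssssssss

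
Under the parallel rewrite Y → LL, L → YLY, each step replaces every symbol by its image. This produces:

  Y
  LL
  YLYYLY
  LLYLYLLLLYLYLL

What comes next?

YLYYLYLLYLYLLYLYYLYYLYYLYLLYLYLLYLYYLY

Replace each of the 14 characters of LLYLYLLLLYLYLL in place — YLY YLY LL YLY LL YLY YLY YLY YLY LL YLY LL YLY YLY — and concatenate.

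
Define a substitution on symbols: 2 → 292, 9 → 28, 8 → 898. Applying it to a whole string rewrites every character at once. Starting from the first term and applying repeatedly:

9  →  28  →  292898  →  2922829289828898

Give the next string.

Applying the rule to each of the 16 symbols of 2922829289828898 gives the pieces 292 28 292 292 898 292 28 292 898 28 898 292 898 898 28 898, which concatenate to the answer.

29228292292898292282928982889829289889828898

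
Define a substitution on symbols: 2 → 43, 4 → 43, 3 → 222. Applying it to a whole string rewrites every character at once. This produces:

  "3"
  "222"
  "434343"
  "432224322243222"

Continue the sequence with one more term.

Applying the rule to each of the 15 symbols of 432224322243222 gives the pieces 43 222 43 43 43 43 222 43 43 43 43 222 43 43 43, which concatenate to the answer.

432224343434322243434343222434343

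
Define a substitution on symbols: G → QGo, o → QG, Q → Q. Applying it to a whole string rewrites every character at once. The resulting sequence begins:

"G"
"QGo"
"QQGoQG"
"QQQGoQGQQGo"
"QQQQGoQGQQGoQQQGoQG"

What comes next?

QQQQQGoQGQQGoQQQGoQGQQQQGoQGQQGo

Applying the rule to each of the 19 symbols of QQQQGoQGQQGoQQQGoQG gives the pieces Q Q Q Q QGo QG Q QGo Q Q QGo QG Q Q Q QGo QG Q QGo, which concatenate to the answer.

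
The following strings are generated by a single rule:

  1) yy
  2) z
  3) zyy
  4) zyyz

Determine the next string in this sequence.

zyyzzyy

From term 3 onward, concatenate the last term with the second-to-last: z·yy = zyy, zyy·z = zyyz, …
The next term joins zyyz and zyy.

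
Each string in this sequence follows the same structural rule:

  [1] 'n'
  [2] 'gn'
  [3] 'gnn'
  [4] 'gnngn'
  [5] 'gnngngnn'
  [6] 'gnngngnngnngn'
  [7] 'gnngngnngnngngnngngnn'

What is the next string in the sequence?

Each term (from the third on) is the previous term followed by the one before it: term 3 = gn·n = gnn.
The next term joins gnngngnngnngngnngngnn and gnngngnngnngn.

gnngngnngnngngnngngnngnngngnngnngn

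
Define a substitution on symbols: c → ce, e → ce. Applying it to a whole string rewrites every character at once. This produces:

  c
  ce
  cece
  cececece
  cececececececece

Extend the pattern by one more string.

Applying the rule to each of the 16 symbols of cececececececece gives the pieces ce ce ce ce ce ce ce ce ce ce ce ce ce ce ce ce, which concatenate to the answer.

cececececececececececececececece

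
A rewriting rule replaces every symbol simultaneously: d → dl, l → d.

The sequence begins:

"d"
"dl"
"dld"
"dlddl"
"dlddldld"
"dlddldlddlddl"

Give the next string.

dlddldlddlddldlddldld

Applying the rule to each of the 13 symbols of dlddldlddlddl gives the pieces dl d dl dl d dl d dl dl d dl dl d, which concatenate to the answer.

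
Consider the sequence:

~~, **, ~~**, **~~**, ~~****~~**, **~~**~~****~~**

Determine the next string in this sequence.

Each term (from the third on) is the two preceding terms concatenated in order: term 3 = ~~·** = ~~**.
So term 7 is ~~****~~**·**~~**~~****~~**.

~~****~~****~~**~~****~~**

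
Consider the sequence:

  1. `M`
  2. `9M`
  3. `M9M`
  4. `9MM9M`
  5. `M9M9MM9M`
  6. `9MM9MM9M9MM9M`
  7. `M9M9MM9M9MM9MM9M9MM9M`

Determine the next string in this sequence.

From term 3 onward, concatenate the second-to-last term with the last: M·9M = M9M, 9M·M9M = 9MM9M, …
The next term joins 9MM9MM9M9MM9M and M9M9MM9M9MM9MM9M9MM9M.

9MM9MM9M9MM9MM9M9MM9M9MM9MM9M9MM9M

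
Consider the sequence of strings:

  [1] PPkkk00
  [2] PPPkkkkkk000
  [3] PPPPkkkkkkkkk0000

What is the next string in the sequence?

Reading off run lengths: P runs 2, 3, 4; k runs 3, 6, 9; 0 runs 2, 3, 4 — each is linear in n (n = 1, 2, …).
For the next term, n = 4, so the run lengths are 5, 12, 5.

PPPPPkkkkkkkkkkkk00000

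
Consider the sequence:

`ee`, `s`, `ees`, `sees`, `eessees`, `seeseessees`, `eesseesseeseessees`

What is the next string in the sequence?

This is a Fibonacci-style word recurrence s(k) = s(k−2)·s(k−1): e.g. ee·s = ees.
Continuing: seeseessees · eesseesseeseessees gives term 8.

seeseesseeseesseesseeseessees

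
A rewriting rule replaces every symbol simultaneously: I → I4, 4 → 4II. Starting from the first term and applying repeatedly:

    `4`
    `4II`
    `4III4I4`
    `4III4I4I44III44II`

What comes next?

φ(4III4I4I44III44II) expands symbol-by-symbol to 4II I4 I4 I4 4II I4 4II I4 4II 4II I4 I4 I4 4II 4II I4 I4; joining the 17 pieces gives the next term.

4III4I4I44III44III44II4III4I4I44II4III4I4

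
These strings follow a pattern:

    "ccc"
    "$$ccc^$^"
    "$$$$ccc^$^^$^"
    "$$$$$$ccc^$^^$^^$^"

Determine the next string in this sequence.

s(k+1) = $$·s(k)·^$^, so each term gains $$ as a prefix and ^$^ as a suffix.
So the next term is $$·$$$$$$ccc^$^^$^^$^·^$^.

$$$$$$$$ccc^$^^$^^$^^$^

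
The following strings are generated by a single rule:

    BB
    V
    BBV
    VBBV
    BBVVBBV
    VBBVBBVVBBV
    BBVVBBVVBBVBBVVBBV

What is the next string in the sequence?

Each term (from the third on) is the two preceding terms concatenated in order: term 3 = BB·V = BBV.
The next term joins VBBVBBVVBBV and BBVVBBVVBBVBBVVBBV.

VBBVBBVVBBVBBVVBBVVBBVBBVVBBV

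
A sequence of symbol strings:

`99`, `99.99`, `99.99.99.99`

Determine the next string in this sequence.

s(k+1) = s(k)·.·s(k) — each term doubles the last with '.' between the halves.
Doubling 99.99.99.99 with '.' between the halves:

99.99.99.99.99.99.99.99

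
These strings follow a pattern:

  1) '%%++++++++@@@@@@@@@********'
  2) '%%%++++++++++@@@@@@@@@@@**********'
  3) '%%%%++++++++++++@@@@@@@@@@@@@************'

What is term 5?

%%%%%%++++++++++++++++@@@@@@@@@@@@@@@@@****************

Each string has the form %^{n-1} +^{2n+2} @^{2n+3} *^{2n+2}, where the shown terms are n = 3, 4, 5.
For term 5, n = 7, so the run lengths are 6, 16, 17, 16.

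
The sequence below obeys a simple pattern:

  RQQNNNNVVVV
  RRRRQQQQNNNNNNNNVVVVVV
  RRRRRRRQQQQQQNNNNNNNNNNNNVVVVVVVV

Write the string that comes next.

RRRRRRRRRRQQQQQQQQNNNNNNNNNNNNNNNNVVVVVVVVVV

Term n consists of 3n-2 R's, followed by 2n Q's, followed by 4n N's, followed by 2n+2 V's (n = 1, 2, …).
For the next term, n = 4, so the run lengths are 10, 8, 16, 10.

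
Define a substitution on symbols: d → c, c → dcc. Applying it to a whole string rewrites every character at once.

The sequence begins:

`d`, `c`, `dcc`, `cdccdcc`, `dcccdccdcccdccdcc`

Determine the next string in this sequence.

Rewriting the 17 symbols of dcccdccdcccdccdcc one by one yields c dcc dcc dcc c dcc dcc c dcc dcc dcc c dcc dcc c dcc dcc; concatenated:

cdccdccdcccdccdcccdccdccdcccdccdcccdccdcc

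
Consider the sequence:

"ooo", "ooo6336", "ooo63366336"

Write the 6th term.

The strings grow by a fixed suffix 6336 each time.
From ooo63366336, 3 further steps: ooo63366336 → ooo633663366336 → ooo6336633663366336 → (answer).

ooo63366336633663366336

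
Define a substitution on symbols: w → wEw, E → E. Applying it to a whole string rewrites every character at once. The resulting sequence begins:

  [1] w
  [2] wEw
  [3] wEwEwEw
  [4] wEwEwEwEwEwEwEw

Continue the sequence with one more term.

Applying the rule to each of the 15 symbols of wEwEwEwEwEwEwEw gives the pieces wEw E wEw E wEw E wEw E wEw E wEw E wEw E wEw, which concatenate to the answer.

wEwEwEwEwEwEwEwEwEwEwEwEwEwEwEw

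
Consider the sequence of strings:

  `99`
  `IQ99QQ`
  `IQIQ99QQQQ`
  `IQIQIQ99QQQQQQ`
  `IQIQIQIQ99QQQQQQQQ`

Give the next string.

IQIQIQIQIQ99QQQQQQQQQQ

Each term wraps the previous one in IQ on the left and QQ on the right.
One more step from IQIQIQIQ99QQQQQQQQ gives the answer.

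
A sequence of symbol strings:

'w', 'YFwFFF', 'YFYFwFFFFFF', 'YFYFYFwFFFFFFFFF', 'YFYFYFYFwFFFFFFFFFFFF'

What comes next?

Every step adds YF to the front and FFF to the end of the previous string.
One more step from YFYFYFYFwFFFFFFFFFFFF gives the answer.

YFYFYFYFYFwFFFFFFFFFFFFFFF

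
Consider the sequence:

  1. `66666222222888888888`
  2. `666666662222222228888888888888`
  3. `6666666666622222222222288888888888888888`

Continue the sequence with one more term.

Reading off run lengths: 6 runs 5, 8, 11; 2 runs 6, 9, 12; 8 runs 9, 13, 17 — each is linear in n, where the shown terms are n = 2, 3, 4.
At n = 5 the blocks have lengths 14, 15, 21.

66666666666666222222222222222888888888888888888888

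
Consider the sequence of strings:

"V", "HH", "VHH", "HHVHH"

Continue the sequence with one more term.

VHHHHVHH

This is a Fibonacci-style word recurrence s(k) = s(k−2)·s(k−1): e.g. V·HH = VHH.
Continuing: VHH · HHVHH gives term 5.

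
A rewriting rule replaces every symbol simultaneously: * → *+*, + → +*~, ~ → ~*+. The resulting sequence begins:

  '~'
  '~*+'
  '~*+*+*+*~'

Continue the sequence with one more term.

Apply φ to ~*+*+*+*~ symbol by symbol: ~→~*+, *→*+*, +→+*~, *→*+*, +→+*~, *→*+*, +→+*~, *→*+*, ~→~*+; joined: ~*+ *+* +*~ *+* +*~ *+* +*~ *+* ~*+.

~*+*+*+*~*+*+*~*+*+*~*+*~*+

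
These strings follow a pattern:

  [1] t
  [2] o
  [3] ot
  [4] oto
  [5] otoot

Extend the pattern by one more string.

From term 3 onward, concatenate the last term with the second-to-last: o·t = ot, ot·o = oto, …
Continuing: otoot · oto gives term 6.

otoototo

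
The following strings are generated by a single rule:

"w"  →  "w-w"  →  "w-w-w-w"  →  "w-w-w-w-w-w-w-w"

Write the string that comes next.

Every step duplicates the string with '-' between the halves.
Doubling w-w-w-w-w-w-w-w with '-' between the halves:

w-w-w-w-w-w-w-w-w-w-w-w-w-w-w-w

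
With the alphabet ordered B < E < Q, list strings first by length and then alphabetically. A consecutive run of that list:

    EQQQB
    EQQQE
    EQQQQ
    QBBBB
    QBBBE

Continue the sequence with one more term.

QBBBQ

The successor of QBBBE increments the rightmost position that isn't already Q and resets every position after it to B.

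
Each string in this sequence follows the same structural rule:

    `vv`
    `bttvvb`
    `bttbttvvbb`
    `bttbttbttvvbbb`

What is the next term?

Each term wraps the previous one in btt on the left and b on the right.
One more step from bttbttbttvvbbb gives the answer.

bttbttbttbttvvbbbb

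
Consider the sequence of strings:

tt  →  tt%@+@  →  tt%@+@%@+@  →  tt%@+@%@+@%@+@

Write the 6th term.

tt%@+@%@+@%@+@%@+@%@+@

Each term is the previous one with %@+@ appended.
From tt%@+@%@+@%@+@, 2 further steps: tt%@+@%@+@%@+@ → tt%@+@%@+@%@+@%@+@ → (answer).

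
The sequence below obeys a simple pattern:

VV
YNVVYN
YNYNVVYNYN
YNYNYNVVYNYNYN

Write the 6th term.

YNYNYNYNYNVVYNYNYNYNYN

s(k+1) = YN·s(k)·YN, so each term gains YN as a prefix and YN as a suffix.
From YNYNYNVVYNYNYN, 2 further steps: YNYNYNVVYNYNYN → YNYNYNYNVVYNYNYNYN → (answer).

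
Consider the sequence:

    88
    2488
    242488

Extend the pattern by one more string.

24242488

The strings grow by a fixed prefix 24 each time.
So the next term is 24·242488.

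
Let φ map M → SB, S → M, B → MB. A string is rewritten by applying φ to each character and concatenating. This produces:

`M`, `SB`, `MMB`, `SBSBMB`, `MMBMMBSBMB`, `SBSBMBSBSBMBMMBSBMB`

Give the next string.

MMBMMBSBMBMMBMMBSBMBSBSBMBMMBSBMB

φ(SBSBMBSBSBMBMMBSBMB) expands symbol-by-symbol to M MB M MB SB MB M MB M MB SB MB SB SB MB M MB SB MB; joining the 19 pieces gives the next term.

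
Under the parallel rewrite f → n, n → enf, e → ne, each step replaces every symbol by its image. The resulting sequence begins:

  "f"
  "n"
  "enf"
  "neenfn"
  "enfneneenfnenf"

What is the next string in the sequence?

Rewriting the 14 symbols of enfneneenfnenf one by one yields ne enf n enf ne enf ne ne enf n enf ne enf n; concatenated:

neenfnenfneenfneneenfnenfneenfn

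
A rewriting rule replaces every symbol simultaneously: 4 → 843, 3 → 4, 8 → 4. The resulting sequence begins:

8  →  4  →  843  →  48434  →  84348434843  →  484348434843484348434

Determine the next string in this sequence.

8434843484348434843484348434843484348434843

Applying the rule to each of the 21 symbols of 484348434843484348434 gives the pieces 843 4 843 4 843 4 843 4 843 4 843 4 843 4 843 4 843 4 843 4 843, which concatenate to the answer.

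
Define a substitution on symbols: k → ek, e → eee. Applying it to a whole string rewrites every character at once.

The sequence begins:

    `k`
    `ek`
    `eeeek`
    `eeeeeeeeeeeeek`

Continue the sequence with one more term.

eeeeeeeeeeeeeeeeeeeeeeeeeeeeeeeeeeeeeeeek

Replace each of the 14 characters of eeeeeeeeeeeeek in place — eee eee eee eee eee eee eee eee eee eee eee eee eee ek — and concatenate.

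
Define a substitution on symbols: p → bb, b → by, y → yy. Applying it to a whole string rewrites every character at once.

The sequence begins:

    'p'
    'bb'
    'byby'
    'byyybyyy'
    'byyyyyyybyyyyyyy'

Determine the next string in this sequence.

φ(byyyyyyybyyyyyyy) expands symbol-by-symbol to by yy yy yy yy yy yy yy by yy yy yy yy yy yy yy; joining the 16 pieces gives the next term.

byyyyyyyyyyyyyyybyyyyyyyyyyyyyyy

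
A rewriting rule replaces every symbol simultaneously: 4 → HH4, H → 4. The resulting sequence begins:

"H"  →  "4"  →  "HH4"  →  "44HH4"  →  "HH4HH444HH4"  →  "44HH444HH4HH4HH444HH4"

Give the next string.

Applying the rule to each of the 21 symbols of 44HH444HH4HH4HH444HH4 gives the pieces HH4 HH4 4 4 HH4 HH4 HH4 4 4 HH4 4 4 HH4 4 4 HH4 HH4 HH4 4 4 HH4, which concatenate to the answer.

HH4HH444HH4HH4HH444HH444HH444HH4HH4HH444HH4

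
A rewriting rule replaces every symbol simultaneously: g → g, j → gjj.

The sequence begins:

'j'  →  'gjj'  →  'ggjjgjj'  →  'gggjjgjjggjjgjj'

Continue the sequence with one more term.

ggggjjgjjggjjgjjgggjjgjjggjjgjj

Replace each of the 15 characters of gggjjgjjggjjgjj in place — g g g gjj gjj g gjj gjj g g gjj gjj g gjj gjj — and concatenate.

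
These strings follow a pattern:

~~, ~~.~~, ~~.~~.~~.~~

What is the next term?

~~.~~.~~.~~.~~.~~.~~.~~

s(k+1) = s(k)·.·s(k) — each term doubles the last with '.' between the halves.
So the next term is two copies of ~~.~~.~~.~~ with '.' between the halves.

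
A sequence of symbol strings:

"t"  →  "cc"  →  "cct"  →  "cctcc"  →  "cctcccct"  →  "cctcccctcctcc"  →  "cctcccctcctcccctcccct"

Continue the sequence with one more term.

From term 3 onward, concatenate the last term with the second-to-last: cc·t = cct, cct·cc = cctcc, …
The next term joins cctcccctcctcccctcccct and cctcccctcctcc.

cctcccctcctcccctcccctcctcccctcctcc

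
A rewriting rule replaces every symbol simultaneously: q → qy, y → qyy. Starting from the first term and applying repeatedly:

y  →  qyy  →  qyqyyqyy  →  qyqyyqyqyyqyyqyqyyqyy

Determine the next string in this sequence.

qyqyyqyqyyqyyqyqyyqyqyyqyyqyqyyqyyqyqyyqyqyyqyyqyqyyqyy

φ(qyqyyqyqyyqyyqyqyyqyy) expands symbol-by-symbol to qy qyy qy qyy qyy qy qyy qy qyy qyy qy qyy qyy qy qyy qy qyy qyy qy qyy qyy; joining the 21 pieces gives the next term.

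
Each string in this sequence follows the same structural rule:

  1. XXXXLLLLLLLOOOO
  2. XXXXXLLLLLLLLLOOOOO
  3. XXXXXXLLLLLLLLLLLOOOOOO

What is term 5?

XXXXXXXXLLLLLLLLLLLLLLLOOOOOOOO

Each string has the form X^{n+1} L^{2n+1} O^{n+1}, where the shown terms are n = 3, 4, 5.
At n = 7 the blocks have lengths 8, 15, 8.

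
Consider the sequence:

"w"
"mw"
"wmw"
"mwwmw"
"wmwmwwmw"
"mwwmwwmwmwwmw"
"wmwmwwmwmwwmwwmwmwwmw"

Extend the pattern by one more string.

mwwmwwmwmwwmwwmwmwwmwmwwmwwmwmwwmw

From term 3 onward, concatenate the second-to-last term with the last: w·mw = wmw, mw·wmw = mwwmw, …
The next term joins mwwmwwmwmwwmw and wmwmwwmwmwwmwwmwmwwmw.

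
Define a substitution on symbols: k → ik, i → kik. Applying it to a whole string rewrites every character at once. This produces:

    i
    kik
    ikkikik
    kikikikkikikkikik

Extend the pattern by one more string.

ikkikikkikikkikikikkikikkikikikkikikkikik

Replace each of the 17 characters of kikikikkikikkikik in place — ik kik ik kik ik kik ik ik kik ik kik ik ik kik ik kik ik — and concatenate.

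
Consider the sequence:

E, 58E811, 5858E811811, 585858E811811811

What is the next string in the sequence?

58585858E811811811811

Each term wraps the previous one in 58 on the left and 811 on the right.
One more step from 585858E811811811 gives the answer.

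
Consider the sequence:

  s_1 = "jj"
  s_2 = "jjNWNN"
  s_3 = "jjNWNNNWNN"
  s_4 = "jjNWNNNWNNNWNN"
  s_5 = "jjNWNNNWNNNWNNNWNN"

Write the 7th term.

The strings grow by a fixed suffix NWNN each time.
From jjNWNNNWNNNWNNNWNN, 2 further steps: jjNWNNNWNNNWNNNWNN → jjNWNNNWNNNWNNNWNNNWNN → (answer).

jjNWNNNWNNNWNNNWNNNWNNNWNN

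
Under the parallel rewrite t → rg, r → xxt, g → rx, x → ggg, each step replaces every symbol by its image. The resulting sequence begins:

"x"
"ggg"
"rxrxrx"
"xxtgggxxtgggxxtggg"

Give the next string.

ggggggrgrxrxrxggggggrgrxrxrxggggggrgrxrxrx

Replace each of the 18 characters of xxtgggxxtgggxxtggg in place — ggg ggg rg rx rx rx ggg ggg rg rx rx rx ggg ggg rg rx rx rx — and concatenate.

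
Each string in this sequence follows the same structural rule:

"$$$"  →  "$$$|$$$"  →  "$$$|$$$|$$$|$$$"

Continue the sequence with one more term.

s(k+1) = s(k)·|·s(k) — each term doubles the last with '|' between the halves.
Doubling $$$|$$$|$$$|$$$ with '|' between the halves:

$$$|$$$|$$$|$$$|$$$|$$$|$$$|$$$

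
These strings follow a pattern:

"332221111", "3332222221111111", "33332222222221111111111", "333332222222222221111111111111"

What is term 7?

Term n consists of n+1 3's, followed by 3n 2's, followed by 3n+1 1's (n = 1, 2, …).
At n = 7 the blocks have lengths 8, 21, 22.

333333332222222222222222222221111111111111111111111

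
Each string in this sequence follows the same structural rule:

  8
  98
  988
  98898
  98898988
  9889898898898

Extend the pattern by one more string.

988989889889898898988

Each term (from the third on) is the previous term followed by the one before it: term 3 = 98·8 = 988.
So term 7 is 9889898898898·98898988.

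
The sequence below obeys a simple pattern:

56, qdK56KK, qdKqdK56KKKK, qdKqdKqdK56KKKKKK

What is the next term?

s(k+1) = qdK·s(k)·KK, so each term gains qdK as a prefix and KK as a suffix.
Applying this once more to qdKqdKqdK56KKKKKK:

qdKqdKqdKqdK56KKKKKKKK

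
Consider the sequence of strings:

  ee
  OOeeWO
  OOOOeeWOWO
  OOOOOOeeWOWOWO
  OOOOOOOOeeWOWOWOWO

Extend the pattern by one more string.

Every step adds OO to the front and WO to the end of the previous string.
So the next term is OO·OOOOOOOOeeWOWOWOWO·WO.

OOOOOOOOOOeeWOWOWOWOWO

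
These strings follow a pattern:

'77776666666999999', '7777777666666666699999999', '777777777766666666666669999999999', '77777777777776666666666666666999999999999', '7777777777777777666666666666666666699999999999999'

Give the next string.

Term n consists of 3n-2 7's, followed by 3n+1 6's, followed by 2n+2 9's, where the shown terms are n = 2, 3, 4, 5, 6.
For the next term, n = 7, so the run lengths are 19, 22, 16.

777777777777777777766666666666666666666669999999999999999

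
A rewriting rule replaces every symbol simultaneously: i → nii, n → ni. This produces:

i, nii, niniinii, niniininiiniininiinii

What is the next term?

niniininiiniininiininiiniininiiniininiininiiniininiinii

φ(niniininiiniininiinii) expands symbol-by-symbol to ni nii ni nii nii ni nii ni nii nii ni nii nii ni nii ni nii nii ni nii nii; joining the 21 pieces gives the next term.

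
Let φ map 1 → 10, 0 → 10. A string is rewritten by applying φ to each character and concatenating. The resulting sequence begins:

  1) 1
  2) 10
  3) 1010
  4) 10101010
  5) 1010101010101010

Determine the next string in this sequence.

φ(1010101010101010) expands symbol-by-symbol to 10 10 10 10 10 10 10 10 10 10 10 10 10 10 10 10; joining the 16 pieces gives the next term.

10101010101010101010101010101010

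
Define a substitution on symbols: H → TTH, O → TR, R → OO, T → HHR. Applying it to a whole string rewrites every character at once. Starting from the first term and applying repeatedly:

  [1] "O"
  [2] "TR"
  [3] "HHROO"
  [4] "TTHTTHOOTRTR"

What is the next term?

HHRHHRTTHHHRHHRTTHTRTRHHROOHHROO

Apply φ to TTHTTHOOTRTR symbol by symbol: T→HHR, T→HHR, H→TTH, T→HHR, T→HHR, H→TTH, O→TR, O→TR, T→HHR, R→OO, T→HHR, R→OO; joined: HHR HHR TTH HHR HHR TTH TR TR HHR OO HHR OO.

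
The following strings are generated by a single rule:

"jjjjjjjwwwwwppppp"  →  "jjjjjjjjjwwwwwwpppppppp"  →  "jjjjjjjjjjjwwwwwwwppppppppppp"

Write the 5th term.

Each string has the form j^{2n+3} w^{n+3} p^{3n-1}, where the shown terms are n = 2, 3, 4.
At n = 6 the blocks have lengths 15, 9, 17.

jjjjjjjjjjjjjjjwwwwwwwwwppppppppppppppppp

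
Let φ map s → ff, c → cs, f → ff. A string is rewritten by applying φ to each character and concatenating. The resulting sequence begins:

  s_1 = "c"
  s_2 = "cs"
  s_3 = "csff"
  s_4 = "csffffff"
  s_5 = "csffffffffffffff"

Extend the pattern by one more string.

csffffffffffffffffffffffffffffff

Applying the rule to each of the 16 symbols of csffffffffffffff gives the pieces cs ff ff ff ff ff ff ff ff ff ff ff ff ff ff ff, which concatenate to the answer.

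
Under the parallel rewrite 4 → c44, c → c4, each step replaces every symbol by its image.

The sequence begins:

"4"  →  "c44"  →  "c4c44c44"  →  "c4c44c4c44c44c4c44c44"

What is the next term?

c4c44c4c44c44c4c44c4c44c44c4c44c44c4c44c4c44c44c4c44c44

φ(c4c44c4c44c44c4c44c44) expands symbol-by-symbol to c4 c44 c4 c44 c44 c4 c44 c4 c44 c44 c4 c44 c44 c4 c44 c4 c44 c44 c4 c44 c44; joining the 21 pieces gives the next term.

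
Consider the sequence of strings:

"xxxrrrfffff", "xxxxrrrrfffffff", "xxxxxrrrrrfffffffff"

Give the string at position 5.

xxxxxxxrrrrrrrfffffffffffff

Each string has the form x^{n+1} r^{n+1} f^{2n+1}, where the shown terms are n = 2, 3, 4.
For term 5, n = 6, so the run lengths are 7, 7, 13.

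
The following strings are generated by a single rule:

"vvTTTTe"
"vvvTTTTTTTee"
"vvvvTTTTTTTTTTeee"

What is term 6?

Each string has the form v^{n+1} T^{3n+1} e^{n} (n = 1, 2, …).
For term 6, n = 6, so the run lengths are 7, 19, 6.

vvvvvvvTTTTTTTTTTTTTTTTTTTeeeeee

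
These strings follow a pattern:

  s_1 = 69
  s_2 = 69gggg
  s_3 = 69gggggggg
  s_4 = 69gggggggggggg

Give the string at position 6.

The strings grow by a fixed suffix gggg each time.
From 69gggggggggggg, 2 further steps: 69gggggggggggg → 69gggggggggggggggg → (answer).

69gggggggggggggggggggg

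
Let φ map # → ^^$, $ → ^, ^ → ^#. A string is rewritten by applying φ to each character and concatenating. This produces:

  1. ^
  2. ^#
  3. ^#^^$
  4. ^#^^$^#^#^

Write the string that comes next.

^#^^$^#^#^^#^^$^#^^$^#

Apply φ to ^#^^$^#^#^ symbol by symbol: ^→^#, #→^^$, ^→^#, ^→^#, $→^, ^→^#, #→^^$, ^→^#, #→^^$, ^→^#; joined: ^# ^^$ ^# ^# ^ ^# ^^$ ^# ^^$ ^#.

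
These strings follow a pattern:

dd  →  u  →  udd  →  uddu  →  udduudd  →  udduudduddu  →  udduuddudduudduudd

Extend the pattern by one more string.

Each term (from the third on) is the previous term followed by the one before it: term 3 = u·dd = udd.
Continuing: udduuddudduudduudd · udduudduddu gives term 8.

udduuddudduudduuddudduudduddu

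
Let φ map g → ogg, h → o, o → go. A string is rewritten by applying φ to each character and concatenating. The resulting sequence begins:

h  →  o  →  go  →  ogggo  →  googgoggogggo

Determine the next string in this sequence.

Rewriting the 13 symbols of googgoggogggo one by one yields ogg go go ogg ogg go ogg ogg go ogg ogg ogg go; concatenated:

ogggogooggogggooggogggooggoggogggo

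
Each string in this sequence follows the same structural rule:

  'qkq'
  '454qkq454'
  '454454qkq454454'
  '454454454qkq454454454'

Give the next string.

454454454454qkq454454454454

Every step adds 454 to the front and 454 to the end of the previous string.
One more step from 454454454qkq454454454 gives the answer.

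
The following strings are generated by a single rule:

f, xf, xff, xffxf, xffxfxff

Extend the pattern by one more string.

xffxfxffxffxf

Each term (from the third on) is the previous term followed by the one before it: term 3 = xf·f = xff.
Continuing: xffxfxff · xffxf gives term 6.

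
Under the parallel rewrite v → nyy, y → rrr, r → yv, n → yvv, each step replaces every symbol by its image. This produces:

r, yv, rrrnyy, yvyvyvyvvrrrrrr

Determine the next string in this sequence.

Rewriting the 15 symbols of yvyvyvyvvrrrrrr one by one yields rrr nyy rrr nyy rrr nyy rrr nyy nyy yv yv yv yv yv yv; concatenated:

rrrnyyrrrnyyrrrnyyrrrnyynyyyvyvyvyvyvyv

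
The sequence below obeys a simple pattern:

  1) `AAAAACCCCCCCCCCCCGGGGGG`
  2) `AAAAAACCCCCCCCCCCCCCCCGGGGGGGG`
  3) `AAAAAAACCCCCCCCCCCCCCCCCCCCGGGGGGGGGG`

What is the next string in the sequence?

AAAAAAAACCCCCCCCCCCCCCCCCCCCCCCCGGGGGGGGGGGG

Each string has the form A^{n+2} C^{4n} G^{2n}, where the shown terms are n = 3, 4, 5.
For the next term, n = 6, so the run lengths are 8, 24, 12.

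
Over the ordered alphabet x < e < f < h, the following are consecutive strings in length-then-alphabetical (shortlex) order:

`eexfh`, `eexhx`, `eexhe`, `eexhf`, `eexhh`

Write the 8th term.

eeexf

Advancing 3 positions from eexhh through eexhh → eeexx → eeexe reaches term 8.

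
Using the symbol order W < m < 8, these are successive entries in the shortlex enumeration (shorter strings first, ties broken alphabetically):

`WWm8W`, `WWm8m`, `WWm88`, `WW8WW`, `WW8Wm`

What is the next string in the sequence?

Treat WW8Wm as a base-3 numeral over the given alphabet and add one, carrying through any trailing 8's.

WW8W8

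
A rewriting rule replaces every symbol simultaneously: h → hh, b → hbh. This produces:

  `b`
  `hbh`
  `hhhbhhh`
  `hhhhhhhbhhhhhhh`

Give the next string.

φ(hhhhhhhbhhhhhhh) expands symbol-by-symbol to hh hh hh hh hh hh hh hbh hh hh hh hh hh hh hh; joining the 15 pieces gives the next term.

hhhhhhhhhhhhhhhbhhhhhhhhhhhhhhh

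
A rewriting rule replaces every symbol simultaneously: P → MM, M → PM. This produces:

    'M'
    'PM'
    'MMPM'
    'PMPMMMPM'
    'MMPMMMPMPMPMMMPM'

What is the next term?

PMPMMMPMPMPMMMPMMMPMMMPMPMPMMMPM

Applying the rule to each of the 16 symbols of MMPMMMPMPMPMMMPM gives the pieces PM PM MM PM PM PM MM PM MM PM MM PM PM PM MM PM, which concatenate to the answer.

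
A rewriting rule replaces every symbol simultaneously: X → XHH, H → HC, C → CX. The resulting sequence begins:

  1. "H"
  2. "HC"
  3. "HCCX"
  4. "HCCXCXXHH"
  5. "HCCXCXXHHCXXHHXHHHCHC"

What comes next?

Rewriting the 21 symbols of HCCXCXXHHCXXHHXHHHCHC one by one yields HC CX CX XHH CX XHH XHH HC HC CX XHH XHH HC HC XHH HC HC HC CX HC CX; concatenated:

HCCXCXXHHCXXHHXHHHCHCCXXHHXHHHCHCXHHHCHCHCCXHCCX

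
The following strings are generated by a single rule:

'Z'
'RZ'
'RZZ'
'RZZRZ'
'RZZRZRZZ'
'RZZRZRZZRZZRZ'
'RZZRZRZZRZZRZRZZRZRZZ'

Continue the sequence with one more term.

RZZRZRZZRZZRZRZZRZRZZRZZRZRZZRZZRZ

Each term (from the third on) is the previous term followed by the one before it: term 3 = RZ·Z = RZZ.
So term 8 is RZZRZRZZRZZRZRZZRZRZZ·RZZRZRZZRZZRZ.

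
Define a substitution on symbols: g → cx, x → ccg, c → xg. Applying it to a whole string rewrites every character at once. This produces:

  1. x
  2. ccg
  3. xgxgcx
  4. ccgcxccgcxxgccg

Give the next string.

xgxgcxxgccgxgxgcxxgccgccgcxxgxgcx

φ(ccgcxccgcxxgccg) expands symbol-by-symbol to xg xg cx xg ccg xg xg cx xg ccg ccg cx xg xg cx; joining the 15 pieces gives the next term.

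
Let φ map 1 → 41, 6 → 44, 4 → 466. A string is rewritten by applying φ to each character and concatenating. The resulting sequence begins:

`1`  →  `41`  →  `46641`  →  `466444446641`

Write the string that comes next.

4664444466466466466466444446641

Expanding 466444446641: 4→466, 6→44, 6→44, 4→466, 4→466, 4→466, 4→466, 4→466, 6→44, 6→44, 4→466, 1→41. Concatenated: 466 44 44 466 466 466 466 466 44 44 466 41.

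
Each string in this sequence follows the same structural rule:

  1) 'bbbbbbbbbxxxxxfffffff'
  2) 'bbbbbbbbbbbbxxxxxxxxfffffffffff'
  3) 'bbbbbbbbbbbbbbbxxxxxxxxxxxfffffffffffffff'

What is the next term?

The n-th term is 3n+3 b's then 3n-1 x's then 4n-1 f's, where the shown terms are n = 2, 3, 4.
Setting n = 5 gives 18, 14, 19 characters in each block.

bbbbbbbbbbbbbbbbbbxxxxxxxxxxxxxxfffffffffffffffffff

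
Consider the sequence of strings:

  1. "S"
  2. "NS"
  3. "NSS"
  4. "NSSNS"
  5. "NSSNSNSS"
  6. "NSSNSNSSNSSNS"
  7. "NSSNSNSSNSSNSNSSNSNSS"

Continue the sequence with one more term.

NSSNSNSSNSSNSNSSNSNSSNSSNSNSSNSSNS

From term 3 onward, concatenate the last term with the second-to-last: NS·S = NSS, NSS·NS = NSSNS, …
Continuing: NSSNSNSSNSSNSNSSNSNSS · NSSNSNSSNSSNS gives term 8.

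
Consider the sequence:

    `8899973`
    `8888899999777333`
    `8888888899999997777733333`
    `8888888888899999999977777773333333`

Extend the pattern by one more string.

8888888888888899999999999777777777333333333

Each string has the form 8^{3n-1} 9^{2n+1} 7^{2n-1} 3^{2n-1} (n = 1, 2, …).
For the next term, n = 5, so the run lengths are 14, 11, 9, 9.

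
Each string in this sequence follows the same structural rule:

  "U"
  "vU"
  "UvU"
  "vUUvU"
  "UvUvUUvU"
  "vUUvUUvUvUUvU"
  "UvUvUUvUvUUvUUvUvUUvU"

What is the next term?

This is a Fibonacci-style word recurrence s(k) = s(k−2)·s(k−1): e.g. U·vU = UvU.
So term 8 is vUUvUUvUvUUvU·UvUvUUvUvUUvUUvUvUUvU.

vUUvUUvUvUUvUUvUvUUvUvUUvUUvUvUUvU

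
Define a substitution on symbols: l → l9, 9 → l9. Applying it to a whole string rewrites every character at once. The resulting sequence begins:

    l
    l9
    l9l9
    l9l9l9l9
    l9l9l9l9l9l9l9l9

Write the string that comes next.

l9l9l9l9l9l9l9l9l9l9l9l9l9l9l9l9

Applying the rule to each of the 16 symbols of l9l9l9l9l9l9l9l9 gives the pieces l9 l9 l9 l9 l9 l9 l9 l9 l9 l9 l9 l9 l9 l9 l9 l9, which concatenate to the answer.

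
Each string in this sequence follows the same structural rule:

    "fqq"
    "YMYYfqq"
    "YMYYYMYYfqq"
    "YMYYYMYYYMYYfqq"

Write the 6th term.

YMYYYMYYYMYYYMYYYMYYfqq

Each term is the previous one with YMYY prepended.
From YMYYYMYYYMYYfqq, 2 further steps: YMYYYMYYYMYYfqq → YMYYYMYYYMYYYMYYfqq → (answer).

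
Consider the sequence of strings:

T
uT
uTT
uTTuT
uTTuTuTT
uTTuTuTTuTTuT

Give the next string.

This is a Fibonacci-style word recurrence s(k) = s(k−1)·s(k−2): e.g. uT·T = uTT.
Continuing: uTTuTuTTuTTuT · uTTuTuTT gives term 7.

uTTuTuTTuTTuTuTTuTuTT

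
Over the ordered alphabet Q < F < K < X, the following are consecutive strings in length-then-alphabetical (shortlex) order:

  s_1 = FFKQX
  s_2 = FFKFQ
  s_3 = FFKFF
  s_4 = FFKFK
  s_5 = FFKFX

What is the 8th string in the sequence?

FFKKK

Continuing the enumeration 3 steps past FFKFX: FFKFX → FFKKQ → FFKKF → (answer).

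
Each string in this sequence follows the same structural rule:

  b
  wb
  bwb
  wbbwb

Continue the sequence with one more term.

bwbwbbwb

Each term (from the third on) is the two preceding terms concatenated in order: term 3 = b·wb = bwb.
The next term joins bwb and wbbwb.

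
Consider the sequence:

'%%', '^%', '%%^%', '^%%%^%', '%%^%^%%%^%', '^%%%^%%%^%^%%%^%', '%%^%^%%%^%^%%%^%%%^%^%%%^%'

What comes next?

From term 3 onward, concatenate the second-to-last term with the last: %%·^% = %%^%, ^%·%%^% = ^%%%^%, …
So term 8 is ^%%%^%%%^%^%%%^%·%%^%^%%%^%^%%%^%%%^%^%%%^%.

^%%%^%%%^%^%%%^%%%^%^%%%^%^%%%^%%%^%^%%%^%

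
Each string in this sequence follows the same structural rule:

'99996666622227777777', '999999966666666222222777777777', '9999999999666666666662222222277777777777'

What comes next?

99999999999996666666666666622222222227777777777777

The n-th term is 3n-2 9's then 3n-1 6's then 2n 2's then 2n+3 7's, where the shown terms are n = 2, 3, 4.
At n = 5 the blocks have lengths 13, 14, 10, 13.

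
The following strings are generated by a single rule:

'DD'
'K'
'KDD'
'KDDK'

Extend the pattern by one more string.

KDDKKDD

This is a Fibonacci-style word recurrence s(k) = s(k−1)·s(k−2): e.g. K·DD = KDD.
The next term joins KDDK and KDD.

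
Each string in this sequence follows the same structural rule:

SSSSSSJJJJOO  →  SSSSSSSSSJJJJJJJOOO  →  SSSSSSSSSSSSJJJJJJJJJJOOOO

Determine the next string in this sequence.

SSSSSSSSSSSSSSSJJJJJJJJJJJJJOOOOO

Term n consists of 3n S's, followed by 3n-2 J's, followed by n O's, where the shown terms are n = 2, 3, 4.
Setting n = 5 gives 15, 13, 5 characters in each block.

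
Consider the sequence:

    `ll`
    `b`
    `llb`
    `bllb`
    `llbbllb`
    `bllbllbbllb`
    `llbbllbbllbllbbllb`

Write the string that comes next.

Each term (from the third on) is the two preceding terms concatenated in order: term 3 = ll·b = llb.
The next term joins bllbllbbllb and llbbllbbllbllbbllb.

bllbllbbllbllbbllbbllbllbbllb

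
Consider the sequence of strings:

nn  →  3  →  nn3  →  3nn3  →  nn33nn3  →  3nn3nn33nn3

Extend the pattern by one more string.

This is a Fibonacci-style word recurrence s(k) = s(k−2)·s(k−1): e.g. nn·3 = nn3.
So term 7 is nn33nn3·3nn3nn33nn3.

nn33nn33nn3nn33nn3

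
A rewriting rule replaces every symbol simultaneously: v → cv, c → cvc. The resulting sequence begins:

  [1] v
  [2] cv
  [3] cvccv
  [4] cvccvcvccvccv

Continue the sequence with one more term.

φ(cvccvcvccvccv) expands symbol-by-symbol to cvc cv cvc cvc cv cvc cv cvc cvc cv cvc cvc cv; joining the 13 pieces gives the next term.

cvccvcvccvccvcvccvcvccvccvcvccvccv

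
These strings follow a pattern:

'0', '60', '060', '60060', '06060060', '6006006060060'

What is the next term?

060600606006006060060

Each term (from the third on) is the two preceding terms concatenated in order: term 3 = 0·60 = 060.
Continuing: 06060060 · 6006006060060 gives term 7.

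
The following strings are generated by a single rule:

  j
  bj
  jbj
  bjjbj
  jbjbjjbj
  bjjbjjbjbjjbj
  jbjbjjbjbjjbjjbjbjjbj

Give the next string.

bjjbjjbjbjjbjjbjbjjbjbjjbjjbjbjjbj

Each term (from the third on) is the two preceding terms concatenated in order: term 3 = j·bj = jbj.
So term 8 is bjjbjjbjbjjbj·jbjbjjbjbjjbjjbjbjjbj.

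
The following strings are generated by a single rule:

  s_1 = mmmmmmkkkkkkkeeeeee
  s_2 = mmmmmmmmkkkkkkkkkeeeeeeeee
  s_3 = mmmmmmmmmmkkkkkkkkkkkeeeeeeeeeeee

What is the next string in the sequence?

mmmmmmmmmmmmkkkkkkkkkkkkkeeeeeeeeeeeeeee

Term n consists of 2n+2 m's, followed by 2n+3 k's, followed by 3n e's, where the shown terms are n = 2, 3, 4.
Setting n = 5 gives 12, 13, 15 characters in each block.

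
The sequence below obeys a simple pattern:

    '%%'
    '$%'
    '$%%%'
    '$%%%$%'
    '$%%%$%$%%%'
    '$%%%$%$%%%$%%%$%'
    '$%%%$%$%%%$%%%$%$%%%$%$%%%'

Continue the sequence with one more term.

$%%%$%$%%%$%%%$%$%%%$%$%%%$%%%$%$%%%$%%%$%

From term 3 onward, concatenate the last term with the second-to-last: $%·%% = $%%%, $%%%·$% = $%%%$%, …
So term 8 is $%%%$%$%%%$%%%$%$%%%$%$%%%·$%%%$%$%%%$%%%$%.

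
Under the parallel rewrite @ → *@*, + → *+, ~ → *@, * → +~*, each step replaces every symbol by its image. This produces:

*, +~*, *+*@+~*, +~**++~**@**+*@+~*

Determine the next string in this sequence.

Applying the rule to each of the 18 symbols of +~**++~**@**+*@+~* gives the pieces *+ *@ +~* +~* *+ *+ *@ +~* +~* *@* +~* +~* *+ +~* *@* *+ *@ +~*, which concatenate to the answer.

*+*@+~*+~**+*+*@+~*+~**@*+~*+~**++~**@**+*@+~*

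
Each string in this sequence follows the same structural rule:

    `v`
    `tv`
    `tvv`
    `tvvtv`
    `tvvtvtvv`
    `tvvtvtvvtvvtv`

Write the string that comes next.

tvvtvtvvtvvtvtvvtvtvv

From term 3 onward, concatenate the last term with the second-to-last: tv·v = tvv, tvv·tv = tvvtv, …
The next term joins tvvtvtvvtvvtv and tvvtvtvv.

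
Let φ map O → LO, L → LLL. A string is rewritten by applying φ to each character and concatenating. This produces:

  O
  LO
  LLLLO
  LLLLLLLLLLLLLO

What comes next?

LLLLLLLLLLLLLLLLLLLLLLLLLLLLLLLLLLLLLLLLO

Replace each of the 14 characters of LLLLLLLLLLLLLO in place — LLL LLL LLL LLL LLL LLL LLL LLL LLL LLL LLL LLL LLL LO — and concatenate.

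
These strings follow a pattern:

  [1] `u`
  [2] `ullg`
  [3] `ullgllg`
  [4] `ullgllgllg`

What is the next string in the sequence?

Each term is the previous one with llg appended.
Applying this once more to ullgllgllg:

ullgllgllgllg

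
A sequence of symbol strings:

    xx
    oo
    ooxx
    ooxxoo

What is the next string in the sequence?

This is a Fibonacci-style word recurrence s(k) = s(k−1)·s(k−2): e.g. oo·xx = ooxx.
So term 5 is ooxxoo·ooxx.

ooxxooooxx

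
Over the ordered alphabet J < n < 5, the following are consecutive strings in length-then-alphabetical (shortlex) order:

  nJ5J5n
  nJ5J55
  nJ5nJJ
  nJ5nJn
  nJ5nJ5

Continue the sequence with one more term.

The successor of nJ5nJ5 increments the rightmost position that isn't already 5 and resets every position after it to J.

nJ5nnJ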